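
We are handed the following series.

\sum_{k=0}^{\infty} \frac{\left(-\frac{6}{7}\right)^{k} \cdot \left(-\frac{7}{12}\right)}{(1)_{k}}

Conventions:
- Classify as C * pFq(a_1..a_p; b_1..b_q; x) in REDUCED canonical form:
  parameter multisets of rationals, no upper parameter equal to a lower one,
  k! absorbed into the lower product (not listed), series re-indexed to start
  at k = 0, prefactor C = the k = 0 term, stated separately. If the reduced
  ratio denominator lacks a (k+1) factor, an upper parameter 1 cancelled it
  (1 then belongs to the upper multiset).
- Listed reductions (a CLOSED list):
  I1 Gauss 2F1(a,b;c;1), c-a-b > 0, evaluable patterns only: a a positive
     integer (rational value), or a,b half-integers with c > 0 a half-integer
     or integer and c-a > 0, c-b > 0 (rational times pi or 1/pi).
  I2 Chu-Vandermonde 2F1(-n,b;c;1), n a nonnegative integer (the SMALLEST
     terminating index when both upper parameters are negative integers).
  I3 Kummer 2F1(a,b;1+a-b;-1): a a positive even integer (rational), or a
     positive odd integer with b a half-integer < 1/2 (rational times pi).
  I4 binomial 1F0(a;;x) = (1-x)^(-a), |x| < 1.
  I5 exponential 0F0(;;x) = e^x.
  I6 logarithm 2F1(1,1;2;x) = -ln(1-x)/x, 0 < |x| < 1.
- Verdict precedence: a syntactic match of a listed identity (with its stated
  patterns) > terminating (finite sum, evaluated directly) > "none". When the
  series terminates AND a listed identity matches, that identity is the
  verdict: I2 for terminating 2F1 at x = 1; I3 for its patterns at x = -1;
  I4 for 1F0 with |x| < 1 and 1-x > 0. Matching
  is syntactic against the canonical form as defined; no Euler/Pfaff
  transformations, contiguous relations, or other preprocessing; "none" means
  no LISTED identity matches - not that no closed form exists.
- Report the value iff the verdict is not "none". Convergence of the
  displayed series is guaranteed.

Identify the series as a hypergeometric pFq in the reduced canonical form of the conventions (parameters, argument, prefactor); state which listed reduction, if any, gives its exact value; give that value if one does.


x = -\frac{6}{7} here; the reduced form reads 0F0, upper {-}, lower {-}, C = -\frac{7}{12}. Verdict at x = -\frac{6}{7}: the exponential series (I5) matches (the 0F0 exponential series at x = -\frac{6}{7}). Sum: \left(-\frac{7}{12}\right) \cdot e^{-\frac{6}{7}}.

Key step: t_0 being -\frac{7}{12}, (1)_k (prefactor -7/12) is k! itself.
Step ratio: r(k) = -\frac{6}{7} * 1 / [(k+1)] - poly over poly, x = -\frac{6}{7} from leading terms; C = -\frac{7}{12} at k = 0.


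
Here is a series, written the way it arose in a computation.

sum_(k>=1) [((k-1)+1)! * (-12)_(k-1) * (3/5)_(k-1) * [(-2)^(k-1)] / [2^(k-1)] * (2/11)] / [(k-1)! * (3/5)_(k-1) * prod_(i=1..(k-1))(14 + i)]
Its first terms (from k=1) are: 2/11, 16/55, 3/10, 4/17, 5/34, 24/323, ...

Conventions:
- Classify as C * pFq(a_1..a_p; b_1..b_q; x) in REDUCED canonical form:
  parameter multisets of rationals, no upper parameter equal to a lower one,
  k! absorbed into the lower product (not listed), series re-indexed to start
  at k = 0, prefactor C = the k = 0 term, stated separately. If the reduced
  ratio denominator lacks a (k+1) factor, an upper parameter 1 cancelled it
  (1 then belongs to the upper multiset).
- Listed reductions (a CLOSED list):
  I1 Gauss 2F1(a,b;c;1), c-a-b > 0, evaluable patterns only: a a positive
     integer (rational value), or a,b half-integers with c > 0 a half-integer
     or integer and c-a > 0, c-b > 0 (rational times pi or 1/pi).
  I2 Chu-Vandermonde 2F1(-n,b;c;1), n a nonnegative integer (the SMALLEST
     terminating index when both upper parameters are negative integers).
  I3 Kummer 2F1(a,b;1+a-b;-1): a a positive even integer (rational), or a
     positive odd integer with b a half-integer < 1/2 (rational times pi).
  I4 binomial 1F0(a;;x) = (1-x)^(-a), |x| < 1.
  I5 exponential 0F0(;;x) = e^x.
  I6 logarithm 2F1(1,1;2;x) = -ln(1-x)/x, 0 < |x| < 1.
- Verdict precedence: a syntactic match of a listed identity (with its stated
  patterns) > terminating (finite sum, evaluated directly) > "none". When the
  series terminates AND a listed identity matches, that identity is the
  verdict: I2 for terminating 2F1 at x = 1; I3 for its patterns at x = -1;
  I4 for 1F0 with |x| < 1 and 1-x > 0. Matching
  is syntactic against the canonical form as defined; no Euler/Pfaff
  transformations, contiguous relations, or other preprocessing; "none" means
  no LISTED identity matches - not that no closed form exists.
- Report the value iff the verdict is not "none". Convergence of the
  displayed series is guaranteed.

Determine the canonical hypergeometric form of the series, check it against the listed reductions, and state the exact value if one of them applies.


x = -1 here; the reduced form reads 2F1, upper {-12, 2}, lower {15}, C = 2/11. Verdict: the Kummer evaluation I3 matches (x = -1; c = 15 equals 1+a-b for upper {-12, 2}: listed pattern). Sum: 14/11.

First insight: x = (-1) and the factorial ratio (C = 2/11, x = -1) (k+a-1)!/(a-1)! is a rising factorial (a)_k.
Step ratio: r(k) = (-1) * (k-12) (k+2) / [(k+15) (k+1)] - rational in k. x = (-1); t_0 = 2/11; negate the roots.


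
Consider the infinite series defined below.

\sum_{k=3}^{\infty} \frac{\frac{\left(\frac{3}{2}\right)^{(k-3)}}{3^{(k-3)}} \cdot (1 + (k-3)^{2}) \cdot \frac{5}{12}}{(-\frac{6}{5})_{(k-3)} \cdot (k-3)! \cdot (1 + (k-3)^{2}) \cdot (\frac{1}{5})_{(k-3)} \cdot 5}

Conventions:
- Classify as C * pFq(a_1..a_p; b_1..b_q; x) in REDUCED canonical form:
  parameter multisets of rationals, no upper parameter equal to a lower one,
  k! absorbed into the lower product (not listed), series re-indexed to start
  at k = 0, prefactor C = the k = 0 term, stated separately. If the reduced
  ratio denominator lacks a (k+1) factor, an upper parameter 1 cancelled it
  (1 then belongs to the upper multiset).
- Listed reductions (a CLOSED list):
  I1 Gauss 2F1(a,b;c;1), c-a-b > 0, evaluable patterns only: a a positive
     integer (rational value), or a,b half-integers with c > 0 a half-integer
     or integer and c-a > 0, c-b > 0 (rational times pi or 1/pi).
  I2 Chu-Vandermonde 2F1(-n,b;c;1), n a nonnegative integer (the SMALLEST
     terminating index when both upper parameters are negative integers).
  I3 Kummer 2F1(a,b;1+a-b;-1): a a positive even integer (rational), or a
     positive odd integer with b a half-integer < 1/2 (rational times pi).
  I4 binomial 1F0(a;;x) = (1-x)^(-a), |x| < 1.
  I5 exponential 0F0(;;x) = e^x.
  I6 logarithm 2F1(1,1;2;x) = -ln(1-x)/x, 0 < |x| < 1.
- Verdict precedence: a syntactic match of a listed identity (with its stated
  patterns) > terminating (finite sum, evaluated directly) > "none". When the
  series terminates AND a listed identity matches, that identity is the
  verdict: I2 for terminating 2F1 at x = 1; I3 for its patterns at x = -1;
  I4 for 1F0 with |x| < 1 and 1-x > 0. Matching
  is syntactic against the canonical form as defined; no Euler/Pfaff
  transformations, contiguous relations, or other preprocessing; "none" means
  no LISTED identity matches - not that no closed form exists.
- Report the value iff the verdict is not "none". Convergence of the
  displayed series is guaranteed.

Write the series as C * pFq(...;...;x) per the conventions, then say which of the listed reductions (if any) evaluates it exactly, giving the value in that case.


This is \frac{1}{12} * 0F2(-; -\frac{6}{5}, \frac{1}{5}; \frac{1}{2}) in reduced canonical form. Verdict: none - at argument \frac{1}{2} the multisets {-} ; {-\frac{6}{5}, \frac{1}{5}} match no listed identity.

Structural cue: from the first term \frac{1}{12}: the constant factors (C = 1/12, x = 1/2) combine into one prefactor.
Consecutive-term ratio: r(k) = \frac{1}{2} * 1 / [(k-\frac{6}{5}) (k+\frac{1}{5}) (k+1)] ; factor over Q: parameters, x = \frac{1}{2}, and C = \frac{1}{12}.


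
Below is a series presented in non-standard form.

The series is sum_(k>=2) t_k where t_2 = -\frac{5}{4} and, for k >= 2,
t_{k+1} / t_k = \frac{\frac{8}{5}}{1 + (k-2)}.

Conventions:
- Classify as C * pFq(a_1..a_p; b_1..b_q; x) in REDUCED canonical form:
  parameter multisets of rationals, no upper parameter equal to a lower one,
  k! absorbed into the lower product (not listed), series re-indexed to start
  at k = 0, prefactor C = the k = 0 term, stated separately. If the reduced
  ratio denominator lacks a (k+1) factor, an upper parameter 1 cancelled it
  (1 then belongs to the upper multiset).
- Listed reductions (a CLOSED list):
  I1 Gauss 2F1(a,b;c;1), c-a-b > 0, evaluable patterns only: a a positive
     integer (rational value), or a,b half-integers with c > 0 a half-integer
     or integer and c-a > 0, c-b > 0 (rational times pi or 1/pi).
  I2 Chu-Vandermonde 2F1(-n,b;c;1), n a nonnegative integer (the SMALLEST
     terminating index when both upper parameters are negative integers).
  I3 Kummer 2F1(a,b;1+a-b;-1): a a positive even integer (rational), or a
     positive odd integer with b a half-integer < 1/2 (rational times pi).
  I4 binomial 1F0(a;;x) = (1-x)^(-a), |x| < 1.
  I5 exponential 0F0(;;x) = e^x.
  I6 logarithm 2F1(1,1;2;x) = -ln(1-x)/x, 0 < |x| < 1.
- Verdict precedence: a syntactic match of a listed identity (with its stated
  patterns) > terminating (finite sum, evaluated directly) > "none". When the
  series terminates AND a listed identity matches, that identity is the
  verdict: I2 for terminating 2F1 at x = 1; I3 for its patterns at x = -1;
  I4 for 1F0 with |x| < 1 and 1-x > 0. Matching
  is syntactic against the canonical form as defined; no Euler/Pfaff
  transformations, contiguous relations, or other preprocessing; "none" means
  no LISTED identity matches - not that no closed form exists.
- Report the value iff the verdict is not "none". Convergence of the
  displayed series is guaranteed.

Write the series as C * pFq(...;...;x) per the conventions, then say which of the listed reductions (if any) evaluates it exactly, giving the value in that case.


This is -\frac{5}{4} * 0F0(-; -; \frac{8}{5}) in reduced canonical form. Verdict (x = \frac{8}{5}): the I5 exponential reduction applies (the 0F0 exponential series at x = \frac{8}{5}). Value: \left(-\frac{5}{4}\right) \cdot e^{\frac{8}{5}}.

The tell: with t_0 = -\frac{5}{4}, the expanded ratio factors over Q; C = -5/4, roots give parameters.
Adjacent-term ratio: r(k) = \frac{8}{5} * 1 / [(k+1)] - rational in k, leading ratio \frac{8}{5}; with t_0 = -\frac{5}{4}, classification follows.


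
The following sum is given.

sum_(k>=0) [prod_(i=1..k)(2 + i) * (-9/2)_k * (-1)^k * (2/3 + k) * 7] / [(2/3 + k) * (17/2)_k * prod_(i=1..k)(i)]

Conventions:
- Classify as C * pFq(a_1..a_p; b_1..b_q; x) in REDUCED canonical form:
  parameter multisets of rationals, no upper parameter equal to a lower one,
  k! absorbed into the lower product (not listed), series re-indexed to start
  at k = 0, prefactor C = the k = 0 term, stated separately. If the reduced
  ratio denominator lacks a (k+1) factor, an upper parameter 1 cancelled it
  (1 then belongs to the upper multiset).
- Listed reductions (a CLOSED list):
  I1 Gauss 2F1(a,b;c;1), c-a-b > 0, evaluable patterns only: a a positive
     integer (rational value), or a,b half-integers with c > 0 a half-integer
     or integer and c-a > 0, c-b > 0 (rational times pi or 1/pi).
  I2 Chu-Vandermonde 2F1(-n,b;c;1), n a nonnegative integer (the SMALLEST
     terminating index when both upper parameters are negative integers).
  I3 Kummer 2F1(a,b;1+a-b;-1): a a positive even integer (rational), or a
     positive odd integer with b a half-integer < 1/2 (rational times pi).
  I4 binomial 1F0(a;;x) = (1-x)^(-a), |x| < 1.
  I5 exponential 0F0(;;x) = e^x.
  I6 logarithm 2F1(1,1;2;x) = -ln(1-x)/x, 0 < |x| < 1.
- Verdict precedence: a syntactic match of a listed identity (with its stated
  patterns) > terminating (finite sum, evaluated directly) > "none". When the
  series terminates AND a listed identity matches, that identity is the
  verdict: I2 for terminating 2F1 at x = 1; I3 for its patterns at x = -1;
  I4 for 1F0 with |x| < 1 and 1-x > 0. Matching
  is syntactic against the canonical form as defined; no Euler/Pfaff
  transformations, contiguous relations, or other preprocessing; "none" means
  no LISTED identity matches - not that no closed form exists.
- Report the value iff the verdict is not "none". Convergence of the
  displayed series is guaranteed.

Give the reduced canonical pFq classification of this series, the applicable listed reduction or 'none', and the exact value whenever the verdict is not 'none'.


At argument -1: a 2F1 with upper {-9/2, 3}, lower {17/2}, scaled by C = 7. Verdict at x = -1: the Kummer evaluation I3 matches (x = -1; c = 17/2 equals 1+a-b for upper {-9/2, 3}: listed pattern). Value: (315315/32768) * pi.

Key step: from the first term 7: the running product (C = 7) telescopes to a rising factorial.
Term ratio: r(k) = (-1) * (k-9/2) (k+3) / [(k+17/2) (k+1)] - poly over poly, x = (-1) from leading terms; C = 7 at k = 0.


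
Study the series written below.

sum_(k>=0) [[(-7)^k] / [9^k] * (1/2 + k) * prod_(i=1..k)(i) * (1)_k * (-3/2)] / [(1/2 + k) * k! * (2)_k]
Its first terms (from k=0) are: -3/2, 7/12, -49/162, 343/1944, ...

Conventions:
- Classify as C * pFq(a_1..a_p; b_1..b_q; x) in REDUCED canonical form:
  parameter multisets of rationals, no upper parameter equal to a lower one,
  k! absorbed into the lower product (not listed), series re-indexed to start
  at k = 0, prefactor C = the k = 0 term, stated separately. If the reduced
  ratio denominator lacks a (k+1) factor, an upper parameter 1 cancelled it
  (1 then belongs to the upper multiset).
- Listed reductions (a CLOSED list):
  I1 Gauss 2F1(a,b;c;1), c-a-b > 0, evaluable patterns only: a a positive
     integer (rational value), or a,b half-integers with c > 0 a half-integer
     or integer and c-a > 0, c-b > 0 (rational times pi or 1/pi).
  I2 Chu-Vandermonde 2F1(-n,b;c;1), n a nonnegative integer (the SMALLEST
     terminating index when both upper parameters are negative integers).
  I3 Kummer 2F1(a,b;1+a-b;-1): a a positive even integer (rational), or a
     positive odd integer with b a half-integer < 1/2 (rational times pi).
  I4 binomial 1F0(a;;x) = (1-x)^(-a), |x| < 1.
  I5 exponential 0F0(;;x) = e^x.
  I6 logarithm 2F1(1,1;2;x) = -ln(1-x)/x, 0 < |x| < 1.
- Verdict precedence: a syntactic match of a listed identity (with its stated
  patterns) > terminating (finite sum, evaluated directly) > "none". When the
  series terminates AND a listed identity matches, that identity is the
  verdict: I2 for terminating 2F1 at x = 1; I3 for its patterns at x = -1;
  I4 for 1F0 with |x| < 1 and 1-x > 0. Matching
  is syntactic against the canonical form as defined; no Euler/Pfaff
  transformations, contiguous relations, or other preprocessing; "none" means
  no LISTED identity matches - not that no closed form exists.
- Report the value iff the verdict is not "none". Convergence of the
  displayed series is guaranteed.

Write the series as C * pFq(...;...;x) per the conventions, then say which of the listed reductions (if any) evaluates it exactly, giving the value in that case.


Canonical form: C = -3/2 times 2F1 with upper {1, 1}, lower {2}, x = -7/9. Verdict (x = -7/9): the logarithmic series (I6) applies (the logarithm: parameters (1,1;2), x = -7/9). Hence: (-27/14) * ln(16/9).

Structural cue: t_0 being -3/2, striking the common factor k + 1/2 reduces the term (C = -3/2).
Adjacent-term ratio: r(k) = (-7/9) * (k+1) (k+1) / [(k+2) (k+1)] ; factor over Q: parameters, x = (-7/9), and C = -3/2.


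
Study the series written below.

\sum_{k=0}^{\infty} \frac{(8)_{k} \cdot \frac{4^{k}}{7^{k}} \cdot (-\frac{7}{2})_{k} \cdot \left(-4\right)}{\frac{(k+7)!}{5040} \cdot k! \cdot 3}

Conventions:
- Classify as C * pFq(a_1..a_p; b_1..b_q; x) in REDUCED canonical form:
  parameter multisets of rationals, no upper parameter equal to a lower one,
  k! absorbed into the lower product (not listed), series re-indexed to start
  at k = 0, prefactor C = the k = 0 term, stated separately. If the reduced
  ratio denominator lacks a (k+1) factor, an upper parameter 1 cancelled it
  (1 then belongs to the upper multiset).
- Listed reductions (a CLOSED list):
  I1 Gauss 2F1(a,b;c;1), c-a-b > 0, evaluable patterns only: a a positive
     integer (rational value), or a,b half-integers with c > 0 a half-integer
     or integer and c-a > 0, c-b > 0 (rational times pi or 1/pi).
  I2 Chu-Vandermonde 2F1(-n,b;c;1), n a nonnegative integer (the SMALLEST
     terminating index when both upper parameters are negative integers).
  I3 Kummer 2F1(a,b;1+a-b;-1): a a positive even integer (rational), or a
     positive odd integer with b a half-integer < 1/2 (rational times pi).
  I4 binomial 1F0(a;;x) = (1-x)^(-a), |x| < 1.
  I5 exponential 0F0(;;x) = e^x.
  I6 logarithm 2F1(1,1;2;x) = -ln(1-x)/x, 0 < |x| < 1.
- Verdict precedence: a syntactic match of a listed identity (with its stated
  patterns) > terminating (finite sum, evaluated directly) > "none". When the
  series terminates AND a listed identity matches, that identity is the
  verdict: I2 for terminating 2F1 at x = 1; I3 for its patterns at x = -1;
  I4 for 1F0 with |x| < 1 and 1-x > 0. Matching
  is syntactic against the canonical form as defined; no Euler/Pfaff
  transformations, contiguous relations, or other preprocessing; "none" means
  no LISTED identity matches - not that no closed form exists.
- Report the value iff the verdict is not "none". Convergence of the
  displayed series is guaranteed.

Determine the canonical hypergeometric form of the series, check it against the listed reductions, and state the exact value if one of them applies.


Classification (C = -\frac{4}{3}): 1F0 with upper {-\frac{7}{2}}, lower {-}, argument x = \frac{4}{7}. Verdict: binomial (I4) matches (the 1F0 binomial series: exponent 7/2, x = \frac{4}{7}). Value: \left(-\frac{4}{3}\right) \cdot \left(\frac{3}{7}\right)^{\frac{7}{2}}.

First insight: t_0 = -\frac{4}{3} here, and the constant factors (prefactor -4/3) combine into one prefactor.
Adjacent-term ratio: r(k) = \frac{4}{7} * (k-\frac{7}{2}) / [(k+1)] - rational in k, leading ratio \frac{4}{7}; with t_0 = -\frac{4}{3}, classification follows.


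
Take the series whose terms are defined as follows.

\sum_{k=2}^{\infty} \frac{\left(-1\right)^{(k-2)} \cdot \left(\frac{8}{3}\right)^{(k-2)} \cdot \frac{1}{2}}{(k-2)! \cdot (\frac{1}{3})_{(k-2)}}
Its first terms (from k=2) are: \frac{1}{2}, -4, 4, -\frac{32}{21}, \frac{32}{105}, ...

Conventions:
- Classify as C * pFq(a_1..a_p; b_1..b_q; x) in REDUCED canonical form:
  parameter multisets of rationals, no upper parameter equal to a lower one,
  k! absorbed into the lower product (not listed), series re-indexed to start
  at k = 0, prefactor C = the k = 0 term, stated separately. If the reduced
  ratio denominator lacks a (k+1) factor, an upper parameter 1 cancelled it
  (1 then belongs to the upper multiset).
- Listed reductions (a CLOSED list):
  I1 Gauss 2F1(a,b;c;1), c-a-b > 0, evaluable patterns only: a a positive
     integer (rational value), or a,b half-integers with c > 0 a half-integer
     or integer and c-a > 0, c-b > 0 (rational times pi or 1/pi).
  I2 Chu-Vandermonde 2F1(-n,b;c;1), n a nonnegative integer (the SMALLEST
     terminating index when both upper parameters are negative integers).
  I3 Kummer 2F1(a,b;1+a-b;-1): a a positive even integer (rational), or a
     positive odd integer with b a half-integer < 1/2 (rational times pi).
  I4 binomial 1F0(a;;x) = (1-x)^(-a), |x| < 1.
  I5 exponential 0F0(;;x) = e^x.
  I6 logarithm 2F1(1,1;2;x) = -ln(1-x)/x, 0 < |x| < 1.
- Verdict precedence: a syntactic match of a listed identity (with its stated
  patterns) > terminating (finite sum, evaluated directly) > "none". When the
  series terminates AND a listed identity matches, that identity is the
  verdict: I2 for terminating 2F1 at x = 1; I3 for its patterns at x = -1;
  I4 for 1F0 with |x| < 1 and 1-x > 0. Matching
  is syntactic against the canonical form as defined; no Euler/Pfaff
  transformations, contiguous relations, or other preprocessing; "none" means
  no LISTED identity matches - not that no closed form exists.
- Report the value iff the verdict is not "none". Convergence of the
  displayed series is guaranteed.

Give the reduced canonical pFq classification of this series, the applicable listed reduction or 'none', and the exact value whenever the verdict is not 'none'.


The series (x = -\frac{8}{3}) is 0F1: upper {-}, lower {\frac{1}{3}}, prefactor \frac{1}{2}. Verdict: none - this 0F1 at x = -\frac{8}{3} matches no listed pattern, and upper {-} holds no stopper.

The tell: t_0 being \frac{1}{2}, the (-1)^k factor (C = 1/2) folds into the argument's sign.
Adjacent-term ratio: r(k) = -\frac{8}{3} * 1 / [(k+\frac{1}{3}) (k+1)] - poly over poly, x = -\frac{8}{3} from leading terms; C = \frac{1}{2} at k = 0.


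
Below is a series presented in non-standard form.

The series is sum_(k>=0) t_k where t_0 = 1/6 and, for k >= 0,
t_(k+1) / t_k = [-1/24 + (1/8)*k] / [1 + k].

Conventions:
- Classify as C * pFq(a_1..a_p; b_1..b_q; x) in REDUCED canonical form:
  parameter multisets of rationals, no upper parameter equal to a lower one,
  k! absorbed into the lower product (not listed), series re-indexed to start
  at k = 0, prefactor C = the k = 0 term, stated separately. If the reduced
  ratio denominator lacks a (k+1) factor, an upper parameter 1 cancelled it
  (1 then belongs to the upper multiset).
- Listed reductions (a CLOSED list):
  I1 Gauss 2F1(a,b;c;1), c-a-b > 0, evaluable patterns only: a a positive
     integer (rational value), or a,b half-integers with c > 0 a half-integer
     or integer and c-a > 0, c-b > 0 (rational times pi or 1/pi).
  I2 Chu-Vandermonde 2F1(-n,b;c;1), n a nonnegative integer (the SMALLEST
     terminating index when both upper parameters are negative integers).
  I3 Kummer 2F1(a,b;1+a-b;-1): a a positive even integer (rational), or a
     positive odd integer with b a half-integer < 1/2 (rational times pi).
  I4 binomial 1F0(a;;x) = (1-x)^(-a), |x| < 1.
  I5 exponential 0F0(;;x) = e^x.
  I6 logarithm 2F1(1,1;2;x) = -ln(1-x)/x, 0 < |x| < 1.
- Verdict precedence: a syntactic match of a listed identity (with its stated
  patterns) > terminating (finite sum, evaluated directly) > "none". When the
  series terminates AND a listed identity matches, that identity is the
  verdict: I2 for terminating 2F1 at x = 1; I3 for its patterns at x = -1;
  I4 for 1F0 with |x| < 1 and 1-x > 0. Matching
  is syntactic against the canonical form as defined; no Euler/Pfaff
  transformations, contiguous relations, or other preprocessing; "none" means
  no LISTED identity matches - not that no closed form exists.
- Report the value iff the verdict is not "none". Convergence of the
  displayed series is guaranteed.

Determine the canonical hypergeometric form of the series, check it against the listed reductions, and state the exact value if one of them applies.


Key step: x = (1/8) and the expanded ratio factors over Q; C = 1/6, roots give parameters.
Term ratio: r(k) = (1/8) * (k-1/3) / [(k+1)] ; factor over Q: parameters, x = (1/8), and C = 1/6.

Prefactor 1/6, argument 1/8: 1F0 with upper {-1/3} over lower {-}. Verdict: this is binomial (I4) (the 1F0 binomial series: exponent 1/3, x = 1/8). Value: (1/6) * (7/8)^(1/3).


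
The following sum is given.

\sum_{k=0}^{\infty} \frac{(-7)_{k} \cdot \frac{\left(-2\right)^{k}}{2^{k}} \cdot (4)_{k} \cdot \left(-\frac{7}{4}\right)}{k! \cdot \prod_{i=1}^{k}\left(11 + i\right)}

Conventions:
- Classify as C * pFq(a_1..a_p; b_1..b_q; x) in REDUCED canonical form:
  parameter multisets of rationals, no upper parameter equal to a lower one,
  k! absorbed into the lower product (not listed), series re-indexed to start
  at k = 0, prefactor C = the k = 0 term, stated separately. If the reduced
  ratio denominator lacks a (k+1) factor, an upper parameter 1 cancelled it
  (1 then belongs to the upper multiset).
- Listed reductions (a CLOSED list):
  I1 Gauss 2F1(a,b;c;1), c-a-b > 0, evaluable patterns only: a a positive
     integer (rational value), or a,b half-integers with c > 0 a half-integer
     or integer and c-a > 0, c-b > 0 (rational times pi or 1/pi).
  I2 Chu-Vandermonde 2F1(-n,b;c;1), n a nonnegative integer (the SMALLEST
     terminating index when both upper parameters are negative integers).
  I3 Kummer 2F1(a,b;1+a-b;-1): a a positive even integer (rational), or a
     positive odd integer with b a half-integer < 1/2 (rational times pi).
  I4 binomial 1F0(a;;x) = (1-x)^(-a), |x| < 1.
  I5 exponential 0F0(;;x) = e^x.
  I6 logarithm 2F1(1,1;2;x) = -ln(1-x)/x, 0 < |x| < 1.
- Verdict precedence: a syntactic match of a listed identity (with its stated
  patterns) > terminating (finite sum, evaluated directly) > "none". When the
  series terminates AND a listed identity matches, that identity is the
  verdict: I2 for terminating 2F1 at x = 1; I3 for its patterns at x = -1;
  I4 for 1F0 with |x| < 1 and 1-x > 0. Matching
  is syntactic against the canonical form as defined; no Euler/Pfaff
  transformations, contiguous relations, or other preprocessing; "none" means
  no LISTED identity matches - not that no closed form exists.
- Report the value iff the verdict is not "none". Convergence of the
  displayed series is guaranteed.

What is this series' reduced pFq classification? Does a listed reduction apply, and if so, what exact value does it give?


Reduced: x = -1, 2F1, upper = {-7, 4}, lower = {12}, C = -\frac{7}{4}. Verdict (x = -1): Kummer (I3) applies (x = -1; c = 12 equals 1+a-b for upper {-7, 4}: listed pattern). Hence: -\frac{385}{24}.

Key step: t_0 being -\frac{7}{4}, the lower running product (C = -7/4) is a rising factorial.
Adjacent-term ratio: r(k) = -1 * (k-7) (k+4) / [(k+12) (k+1)] - rational in k. x = -1; t_0 = -\frac{7}{4}; negate the roots.


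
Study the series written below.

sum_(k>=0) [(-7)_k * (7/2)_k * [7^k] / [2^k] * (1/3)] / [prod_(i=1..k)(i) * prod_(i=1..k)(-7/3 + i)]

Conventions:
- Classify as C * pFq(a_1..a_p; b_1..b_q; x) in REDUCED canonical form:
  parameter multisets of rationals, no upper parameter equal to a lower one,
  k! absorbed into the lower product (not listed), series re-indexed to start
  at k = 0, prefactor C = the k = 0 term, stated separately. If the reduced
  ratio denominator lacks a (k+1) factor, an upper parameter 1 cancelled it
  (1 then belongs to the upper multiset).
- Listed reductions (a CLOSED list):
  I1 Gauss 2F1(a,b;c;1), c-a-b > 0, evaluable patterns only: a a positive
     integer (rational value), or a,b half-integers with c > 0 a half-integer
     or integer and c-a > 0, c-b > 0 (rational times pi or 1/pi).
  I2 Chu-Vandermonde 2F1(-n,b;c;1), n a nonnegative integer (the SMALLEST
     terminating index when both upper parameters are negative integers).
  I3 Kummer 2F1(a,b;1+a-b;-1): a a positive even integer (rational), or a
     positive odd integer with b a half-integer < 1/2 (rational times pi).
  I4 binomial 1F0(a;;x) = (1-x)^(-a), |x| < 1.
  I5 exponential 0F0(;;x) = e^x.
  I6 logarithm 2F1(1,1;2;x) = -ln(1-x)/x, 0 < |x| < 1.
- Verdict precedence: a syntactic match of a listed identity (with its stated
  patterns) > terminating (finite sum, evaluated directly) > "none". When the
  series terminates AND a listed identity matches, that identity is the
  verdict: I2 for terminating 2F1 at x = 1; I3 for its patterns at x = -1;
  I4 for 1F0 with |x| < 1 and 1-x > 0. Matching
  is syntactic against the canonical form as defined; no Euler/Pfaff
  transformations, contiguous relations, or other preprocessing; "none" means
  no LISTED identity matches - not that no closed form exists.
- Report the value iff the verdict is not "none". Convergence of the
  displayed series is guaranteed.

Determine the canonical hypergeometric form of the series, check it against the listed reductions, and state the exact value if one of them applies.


Classification (C = 1/3): 2F1 with upper {-7, 7/2}, lower {-4/3}, argument x = 7/2. Verdict: terminating - the sum ends at index 7 because -7 is a negative integer; exact evaluation follows. Hence: -66100301993137/6291456.

Key step: t_0 being 1/3, the two geometric factors (C = 1/3) combine into one argument.
Adjacent-term ratio: r(k) = (7/2) * (k-7) (k+7/2) / [(k-4/3) (k+1)] - poly over poly, x = (7/2) from leading terms; C = 1/3 at k = 0.


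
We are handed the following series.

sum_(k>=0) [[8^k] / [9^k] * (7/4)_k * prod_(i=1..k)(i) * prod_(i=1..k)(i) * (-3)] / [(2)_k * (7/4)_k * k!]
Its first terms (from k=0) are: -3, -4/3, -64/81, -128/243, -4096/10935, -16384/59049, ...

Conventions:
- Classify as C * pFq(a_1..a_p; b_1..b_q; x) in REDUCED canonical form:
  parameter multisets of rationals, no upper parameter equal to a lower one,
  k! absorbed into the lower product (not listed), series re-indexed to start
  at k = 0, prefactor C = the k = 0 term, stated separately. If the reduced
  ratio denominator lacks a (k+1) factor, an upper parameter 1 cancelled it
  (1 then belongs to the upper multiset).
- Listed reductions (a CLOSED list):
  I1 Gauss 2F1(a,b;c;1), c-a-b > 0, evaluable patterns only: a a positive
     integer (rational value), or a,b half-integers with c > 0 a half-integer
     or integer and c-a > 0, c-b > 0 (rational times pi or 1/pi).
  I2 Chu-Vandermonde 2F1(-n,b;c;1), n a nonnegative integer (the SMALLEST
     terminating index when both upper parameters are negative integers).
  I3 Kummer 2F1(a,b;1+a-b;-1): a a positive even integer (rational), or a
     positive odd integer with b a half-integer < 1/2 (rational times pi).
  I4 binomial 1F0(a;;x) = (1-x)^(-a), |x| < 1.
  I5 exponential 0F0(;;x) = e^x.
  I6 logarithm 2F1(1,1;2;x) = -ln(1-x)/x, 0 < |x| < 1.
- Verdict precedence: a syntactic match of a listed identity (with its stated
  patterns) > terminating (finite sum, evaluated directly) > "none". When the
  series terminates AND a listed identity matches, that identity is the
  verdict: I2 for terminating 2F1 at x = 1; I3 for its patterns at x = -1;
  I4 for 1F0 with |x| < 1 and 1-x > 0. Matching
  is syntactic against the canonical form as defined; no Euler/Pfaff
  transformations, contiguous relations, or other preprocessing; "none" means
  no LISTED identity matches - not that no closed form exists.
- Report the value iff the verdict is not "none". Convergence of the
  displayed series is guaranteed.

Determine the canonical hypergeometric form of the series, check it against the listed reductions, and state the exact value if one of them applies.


x = 8/9 here; the reduced form reads 2F1, upper {1, 1}, lower {2}, C = -3. Verdict at x = 8/9: the I6 logarithm reduction matches (the logarithm: parameters (1,1;2), x = 8/9). Hence: (27/8) * ln(1/9).

Key step: with t_0 = -3, the running product (C = -3, x = 8/9) telescopes to a rising factorial.
Adjacent-term ratio: r(k) = (8/9) * (k+1) (k+1) / [(k+2) (k+1)] ; factor over Q: parameters, x = (8/9), and C = -3.


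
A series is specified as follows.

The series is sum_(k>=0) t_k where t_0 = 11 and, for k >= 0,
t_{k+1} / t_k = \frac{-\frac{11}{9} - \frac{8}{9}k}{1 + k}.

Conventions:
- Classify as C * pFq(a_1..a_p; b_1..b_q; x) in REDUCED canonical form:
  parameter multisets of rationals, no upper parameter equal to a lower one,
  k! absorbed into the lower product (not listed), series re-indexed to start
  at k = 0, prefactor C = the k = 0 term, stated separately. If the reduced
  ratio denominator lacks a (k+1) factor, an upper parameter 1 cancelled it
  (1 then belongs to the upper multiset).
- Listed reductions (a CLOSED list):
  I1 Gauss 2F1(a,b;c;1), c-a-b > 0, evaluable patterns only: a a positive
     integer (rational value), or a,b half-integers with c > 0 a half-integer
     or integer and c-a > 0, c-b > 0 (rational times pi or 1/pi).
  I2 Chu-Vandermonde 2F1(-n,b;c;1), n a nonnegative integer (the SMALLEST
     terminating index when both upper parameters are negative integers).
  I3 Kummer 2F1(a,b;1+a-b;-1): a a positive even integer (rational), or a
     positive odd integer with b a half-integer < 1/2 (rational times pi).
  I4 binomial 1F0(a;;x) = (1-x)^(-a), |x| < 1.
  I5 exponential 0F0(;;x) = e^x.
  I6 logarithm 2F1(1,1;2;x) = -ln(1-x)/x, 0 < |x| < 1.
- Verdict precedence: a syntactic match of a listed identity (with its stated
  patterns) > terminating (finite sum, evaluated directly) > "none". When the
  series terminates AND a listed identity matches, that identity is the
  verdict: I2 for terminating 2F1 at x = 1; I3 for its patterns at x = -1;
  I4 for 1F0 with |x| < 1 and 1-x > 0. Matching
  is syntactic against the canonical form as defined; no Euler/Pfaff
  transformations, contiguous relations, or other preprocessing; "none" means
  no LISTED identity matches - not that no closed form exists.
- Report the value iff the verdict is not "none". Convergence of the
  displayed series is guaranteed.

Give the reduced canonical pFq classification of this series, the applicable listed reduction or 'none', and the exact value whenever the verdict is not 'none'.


The tell: from the first term 11: roots of the ratio polynomials (C = 11, x = -8/9) are the negated parameters.
Step ratio: r(k) = -\frac{8}{9} * (k+\frac{11}{8}) / [(k+1)] - poly over poly, x = -\frac{8}{9} from leading terms; C = 11 at k = 0.

At argument -\frac{8}{9}: a 1F0 with upper {\frac{11}{8}}, lower {-}, scaled by C = 11. Verdict: the binomial series (I4) applies (the 1F0 binomial series: exponent -11/8, x = -\frac{8}{9}). Its exact value is 11 \cdot \left(\frac{17}{9}\right)^{-\frac{11}{8}}.


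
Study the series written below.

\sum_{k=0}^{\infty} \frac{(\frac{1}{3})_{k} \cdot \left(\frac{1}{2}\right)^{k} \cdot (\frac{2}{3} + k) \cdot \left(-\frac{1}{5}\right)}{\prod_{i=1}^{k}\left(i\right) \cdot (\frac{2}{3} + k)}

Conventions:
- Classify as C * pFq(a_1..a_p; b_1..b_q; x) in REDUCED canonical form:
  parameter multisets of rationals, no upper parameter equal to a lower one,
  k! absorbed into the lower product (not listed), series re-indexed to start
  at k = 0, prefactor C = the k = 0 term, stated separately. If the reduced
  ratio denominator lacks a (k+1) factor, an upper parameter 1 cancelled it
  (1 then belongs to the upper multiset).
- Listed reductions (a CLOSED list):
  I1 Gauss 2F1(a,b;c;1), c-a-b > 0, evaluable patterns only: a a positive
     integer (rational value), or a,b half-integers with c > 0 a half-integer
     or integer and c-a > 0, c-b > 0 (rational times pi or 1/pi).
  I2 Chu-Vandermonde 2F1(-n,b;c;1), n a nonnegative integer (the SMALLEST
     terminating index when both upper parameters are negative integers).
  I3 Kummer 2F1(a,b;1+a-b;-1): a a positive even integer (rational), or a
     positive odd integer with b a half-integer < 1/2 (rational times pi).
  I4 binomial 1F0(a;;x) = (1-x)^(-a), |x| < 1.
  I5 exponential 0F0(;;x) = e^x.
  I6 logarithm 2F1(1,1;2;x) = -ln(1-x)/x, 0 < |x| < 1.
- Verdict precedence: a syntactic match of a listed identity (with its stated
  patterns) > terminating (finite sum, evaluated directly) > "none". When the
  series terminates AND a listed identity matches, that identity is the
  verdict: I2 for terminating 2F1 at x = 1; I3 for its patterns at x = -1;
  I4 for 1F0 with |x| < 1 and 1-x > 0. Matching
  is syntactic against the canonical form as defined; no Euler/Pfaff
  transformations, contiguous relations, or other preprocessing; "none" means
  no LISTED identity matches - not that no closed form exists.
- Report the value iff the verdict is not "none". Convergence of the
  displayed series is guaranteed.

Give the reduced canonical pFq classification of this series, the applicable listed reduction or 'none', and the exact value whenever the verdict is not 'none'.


The series (x = \frac{1}{2}) is 1F0: upper {\frac{1}{3}}, lower {-}, prefactor -\frac{1}{5}. Verdict at x = \frac{1}{2}: the binomial series (I4) matches (the 1F0 binomial series: exponent -1/3, x = \frac{1}{2}). Exact value: \left(-\frac{1}{5}\right) \cdot \left(\frac{1}{2}\right)^{-\frac{1}{3}}.

Key observation: t_0 being -\frac{1}{5}, the product of the first k integers (C = -1/5, x = 1/2) is k!.
Consecutive-term ratio: r(k) = \frac{1}{2} * (k+\frac{1}{3}) / [(k+1)] ; factor over Q: parameters, x = \frac{1}{2}, and C = -\frac{1}{5}.


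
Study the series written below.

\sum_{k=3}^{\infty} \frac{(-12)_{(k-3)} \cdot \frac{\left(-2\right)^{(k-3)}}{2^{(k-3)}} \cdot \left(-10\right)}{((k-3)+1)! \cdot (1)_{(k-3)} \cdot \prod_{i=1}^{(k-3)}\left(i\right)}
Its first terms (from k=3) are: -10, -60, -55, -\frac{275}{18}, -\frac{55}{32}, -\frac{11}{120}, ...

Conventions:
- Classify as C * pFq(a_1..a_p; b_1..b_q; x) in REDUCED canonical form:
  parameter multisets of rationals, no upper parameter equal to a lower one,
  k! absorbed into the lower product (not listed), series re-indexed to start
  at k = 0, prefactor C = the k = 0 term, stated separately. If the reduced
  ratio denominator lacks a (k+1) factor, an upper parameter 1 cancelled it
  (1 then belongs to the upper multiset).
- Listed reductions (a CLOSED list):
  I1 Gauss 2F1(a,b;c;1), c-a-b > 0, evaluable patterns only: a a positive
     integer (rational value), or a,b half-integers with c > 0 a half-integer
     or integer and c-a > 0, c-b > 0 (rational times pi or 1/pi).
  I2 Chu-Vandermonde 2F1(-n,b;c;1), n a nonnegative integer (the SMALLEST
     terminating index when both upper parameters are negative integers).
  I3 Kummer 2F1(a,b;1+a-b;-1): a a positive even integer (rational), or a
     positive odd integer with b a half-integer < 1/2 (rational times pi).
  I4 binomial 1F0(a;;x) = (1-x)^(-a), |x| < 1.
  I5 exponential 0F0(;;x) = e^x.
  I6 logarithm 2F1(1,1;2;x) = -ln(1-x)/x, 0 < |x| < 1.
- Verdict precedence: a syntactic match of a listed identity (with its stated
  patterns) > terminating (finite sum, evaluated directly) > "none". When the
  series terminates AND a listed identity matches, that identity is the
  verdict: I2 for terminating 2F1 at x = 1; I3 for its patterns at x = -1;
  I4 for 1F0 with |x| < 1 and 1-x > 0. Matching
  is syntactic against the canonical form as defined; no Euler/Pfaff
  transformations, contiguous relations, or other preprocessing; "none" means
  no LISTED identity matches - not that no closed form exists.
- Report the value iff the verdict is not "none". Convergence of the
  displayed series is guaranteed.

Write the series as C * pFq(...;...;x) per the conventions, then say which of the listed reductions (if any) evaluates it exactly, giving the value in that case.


Classification (C = -10): 1F2 with upper {-12}, lower {1, 2}, argument x = -1. Verdict: terminating - no listed pattern fits, but -12 in the upper list cuts the series at k = 12; direct evaluation. Hence: -\frac{8476433800544147069}{59655058528665600}.

Key step: x = -1 and the two k-th powers (C = -10) combine into one argument.
Step ratio: r(k) = -1 * (k-12) / [(k+1) (k+2) (k+1)] - rational in k. x = -1; t_0 = -10; negate the roots.


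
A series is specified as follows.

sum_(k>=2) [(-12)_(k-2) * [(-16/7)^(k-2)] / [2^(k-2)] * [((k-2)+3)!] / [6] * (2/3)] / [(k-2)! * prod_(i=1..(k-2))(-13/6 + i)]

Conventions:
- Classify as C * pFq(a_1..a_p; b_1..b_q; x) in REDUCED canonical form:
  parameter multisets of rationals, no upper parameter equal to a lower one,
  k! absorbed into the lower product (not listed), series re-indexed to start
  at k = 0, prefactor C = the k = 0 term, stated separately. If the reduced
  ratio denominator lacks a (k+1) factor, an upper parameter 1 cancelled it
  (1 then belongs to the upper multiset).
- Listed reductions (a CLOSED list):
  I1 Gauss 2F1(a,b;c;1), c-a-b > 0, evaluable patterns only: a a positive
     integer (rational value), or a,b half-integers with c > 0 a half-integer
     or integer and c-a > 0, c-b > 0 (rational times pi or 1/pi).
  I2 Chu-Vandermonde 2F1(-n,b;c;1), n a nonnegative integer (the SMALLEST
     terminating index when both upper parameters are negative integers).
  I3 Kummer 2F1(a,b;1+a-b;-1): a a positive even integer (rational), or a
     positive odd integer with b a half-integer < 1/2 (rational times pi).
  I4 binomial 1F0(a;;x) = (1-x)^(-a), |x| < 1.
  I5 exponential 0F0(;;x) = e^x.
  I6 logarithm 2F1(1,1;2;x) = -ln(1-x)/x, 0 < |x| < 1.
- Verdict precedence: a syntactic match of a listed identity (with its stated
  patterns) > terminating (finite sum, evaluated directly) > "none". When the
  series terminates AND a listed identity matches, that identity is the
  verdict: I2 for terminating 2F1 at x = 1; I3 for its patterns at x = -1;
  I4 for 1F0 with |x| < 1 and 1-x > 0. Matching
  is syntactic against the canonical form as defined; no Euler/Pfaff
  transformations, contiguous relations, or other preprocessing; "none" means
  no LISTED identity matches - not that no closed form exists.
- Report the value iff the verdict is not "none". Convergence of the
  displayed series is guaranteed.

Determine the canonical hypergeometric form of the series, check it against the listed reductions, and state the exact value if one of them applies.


With C = 2/3: the canonical form is 2F1(-12, 4; -7/6; -8/7). Verdict: terminating at k = 12: the factor (-12)_k kills every later term; summing the 13 survivors is exact. Value: 765549854414938612568634462550/2837148618646048692993.

The tell: t_0 = 2/3 here, and the lower running product (C = 2/3) is a rising factorial.
Adjacent-term ratio: r(k) = (-8/7) * (k-12) (k+4) / [(k-7/6) (k+1)] - rational in k. x = (-8/7); t_0 = 2/3; negate the roots.
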